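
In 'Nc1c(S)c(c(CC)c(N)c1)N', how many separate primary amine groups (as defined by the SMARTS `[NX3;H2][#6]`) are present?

3

[NX3;H2][#6] is the SMARTS for a primary amine: a trivalent nitrogen with two H attached to carbon.
The molecule carries 3 separate instances of a primary amino group (-NH2) meeting every constraint; each maps to a distinct set of atoms, giving 3 matches.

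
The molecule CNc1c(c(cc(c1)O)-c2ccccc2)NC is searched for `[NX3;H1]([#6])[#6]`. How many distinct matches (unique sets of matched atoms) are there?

[NX3;H1]([#6])[#6] is the SMARTS for a secondary amine: a trivalent nitrogen with one H, bonded to two carbons.
The molecule carries 2 separate instances of an N-methylamino group (-NHCH3) meeting every constraint; each maps to a distinct set of atoms, giving 2 matches.

2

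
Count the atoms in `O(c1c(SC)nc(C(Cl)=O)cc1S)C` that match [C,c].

Check the 14 heavy atoms by environment: 1× n (aromatic) → no; 5× c (aromatic) → match; 2× S → no; 3× C → match; 2× O → no; 1× Cl → no.
Summing the matching environments: 5 + 3 = 8 matching atoms.

8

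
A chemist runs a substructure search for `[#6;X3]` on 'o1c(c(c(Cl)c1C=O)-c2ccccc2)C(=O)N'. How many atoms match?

12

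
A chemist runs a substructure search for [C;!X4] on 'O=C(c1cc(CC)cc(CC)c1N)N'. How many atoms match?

The query [C;!X4] means: aliphatic carbon that does not have four total connections.
Check the 14 heavy atoms by environment: 6× c (aromatic, X3) → no; 4× C (X4) → no; 1× C (X3) → match; 1× O (X1) → no; 2× N (X3) → no.
That gives 1 matching atom.

1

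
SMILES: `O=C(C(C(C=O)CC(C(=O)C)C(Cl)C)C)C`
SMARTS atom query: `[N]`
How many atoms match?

Check the 16 heavy atoms by environment: 12× C → no; 3× O → no; 1× Cl → no.
No environment satisfies the query, so 0 matching atoms.

0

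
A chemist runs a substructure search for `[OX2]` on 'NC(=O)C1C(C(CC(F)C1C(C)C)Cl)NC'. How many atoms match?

0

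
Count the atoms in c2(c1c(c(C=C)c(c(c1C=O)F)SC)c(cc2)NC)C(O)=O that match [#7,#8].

4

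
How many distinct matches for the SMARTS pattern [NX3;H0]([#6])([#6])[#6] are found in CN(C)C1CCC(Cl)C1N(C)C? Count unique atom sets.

2

[NX3;H0]([#6])([#6])[#6] is the SMARTS for a tertiary amine: a trivalent nitrogen with no H, bonded to three carbons.
The molecule carries 2 separate instances of a dimethylamino group (-N(CH3)2) meeting every constraint; each maps to a distinct set of atoms, giving 2 matches.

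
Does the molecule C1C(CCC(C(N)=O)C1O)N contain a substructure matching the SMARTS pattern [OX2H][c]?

No

The pattern [OX2H][c] describes a hydroxyl oxygen attached to an aromatic carbon — a phenol.
The closest candidate here is a hydroxyl group (-OH), but the -OH is on an aliphatic carbon, not an aromatic c. No other fragment satisfies the full query, so there is no match.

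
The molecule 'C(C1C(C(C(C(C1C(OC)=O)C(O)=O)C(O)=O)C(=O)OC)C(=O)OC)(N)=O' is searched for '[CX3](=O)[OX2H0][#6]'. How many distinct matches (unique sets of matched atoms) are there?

[CX3](=O)[OX2H0][#6] is the SMARTS for an ester: a carbonyl carbon bonded to an oxygen that is itself bonded to carbon (no H on that O).
The molecule carries 3 separate instances of a methyl-ester group (-C(=O)OCH3) meeting every constraint; each maps to a distinct set of atoms, giving 3 matches.

3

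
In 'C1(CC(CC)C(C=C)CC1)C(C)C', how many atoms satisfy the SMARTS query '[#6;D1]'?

4

The query [#6;D1] means: carbon bonded to exactly one heavy atom.
Check the 13 heavy atoms by environment: 4× C (D3) → no; 5× C (D2) → no; 4× C (D1) → match.
That gives 4 matching atoms.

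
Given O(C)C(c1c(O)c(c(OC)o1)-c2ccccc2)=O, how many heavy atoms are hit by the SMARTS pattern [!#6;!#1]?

5

The query [!#6;!#1] means: not carbon and not hydrogen — any heteroatom.
Check the 18 heavy atoms by environment: 1× o (aromatic) → match; 10× c (aromatic) → no; 4× O → match; 3× C → no.
Summing the matching environments: 1 + 4 = 5 matching atoms.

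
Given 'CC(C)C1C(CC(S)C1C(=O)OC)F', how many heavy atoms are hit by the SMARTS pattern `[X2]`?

2

Check the 14 heavy atoms by environment: 9× C (X4) → no; 1× S (X2) → match; 1× F (X1) → no; 1× C (X3) → no; 1× O (X1) → no; 1× O (X2) → match.
Summing the matching environments: 1 + 1 = 2 matching atoms.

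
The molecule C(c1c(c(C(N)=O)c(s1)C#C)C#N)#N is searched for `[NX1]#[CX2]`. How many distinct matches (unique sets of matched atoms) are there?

2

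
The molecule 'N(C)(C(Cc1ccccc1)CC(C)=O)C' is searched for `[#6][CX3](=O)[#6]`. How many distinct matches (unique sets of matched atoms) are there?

[#6][CX3](=O)[#6] is the SMARTS for a ketone: a carbonyl carbon (no H) flanked by two carbons.
Exactly one fragment in the molecule meets all constraints, giving 1 match.

1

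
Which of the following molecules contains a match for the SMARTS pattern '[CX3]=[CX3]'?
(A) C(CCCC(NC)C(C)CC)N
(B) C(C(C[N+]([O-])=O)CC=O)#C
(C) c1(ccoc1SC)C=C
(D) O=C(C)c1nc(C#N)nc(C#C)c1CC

[CX3]=[CX3] describes a non-aromatic C=C double bond between two sp2 carbons (an alkene).
(A) has an ethyl group (-CH2CH3) but its C-C bond is a single bond between CX4 carbons, not CX3=CX3.
(B) has an ethynyl group (-C#CH) but the C-C bond is a triple bond, not a double bond.
(C) contains a vinyl group (-CH=CH2), which satisfies every atom and bond constraint.
(D) has an ethynyl group (-C#CH) but the C-C bond is a triple bond, not a double bond.
So the answer is (C).

C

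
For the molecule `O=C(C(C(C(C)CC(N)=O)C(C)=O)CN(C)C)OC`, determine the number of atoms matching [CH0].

Check the 19 heavy atoms by environment: 2× C (H2) → no; 3× C (H1) → no; 5× C (H3) → no; 3× C (H0) → match; 4× O (H0) → no; 1× N (H0) → no; 1× N (H2) → no.
That gives 3 matching atoms.

3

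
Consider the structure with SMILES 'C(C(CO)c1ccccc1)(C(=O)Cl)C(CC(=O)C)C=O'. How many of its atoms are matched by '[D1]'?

The query [D1] means: atom with exactly one heavy-atom neighbour (degree 1).
Check the 20 heavy atoms by environment: 3× C (D2) → no; 5× C (D3) → no; 4× O (D1) → match; 1× c (aromatic, D3) → no; 5× c (aromatic, D2) → no; 1× C (D1) → match; 1× Cl (D1) → match.
Summing the matching environments: 4 + 1 + 1 = 6 matching atoms.

6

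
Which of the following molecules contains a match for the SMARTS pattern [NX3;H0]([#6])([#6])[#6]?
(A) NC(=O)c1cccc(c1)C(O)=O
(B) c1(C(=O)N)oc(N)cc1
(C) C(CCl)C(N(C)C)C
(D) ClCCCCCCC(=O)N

C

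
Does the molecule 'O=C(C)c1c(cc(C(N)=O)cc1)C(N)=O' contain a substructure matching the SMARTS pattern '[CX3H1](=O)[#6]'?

No

The pattern [CX3H1](=O)[#6] describes an sp2 carbon with one H, double-bonded to O and single-bonded to carbon — an aldehyde.
The closest candidate here is an acetyl/ketone group (-C(=O)CH3), but the carbonyl carbon has H0 (two carbon neighbours), not H1. No other fragment satisfies the full query, so there is no match.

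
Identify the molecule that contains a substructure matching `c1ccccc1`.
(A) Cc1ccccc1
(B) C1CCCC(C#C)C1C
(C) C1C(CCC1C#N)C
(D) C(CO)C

A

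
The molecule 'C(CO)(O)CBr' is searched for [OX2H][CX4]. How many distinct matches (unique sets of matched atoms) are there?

2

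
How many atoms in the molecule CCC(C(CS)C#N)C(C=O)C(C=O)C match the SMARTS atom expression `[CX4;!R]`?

8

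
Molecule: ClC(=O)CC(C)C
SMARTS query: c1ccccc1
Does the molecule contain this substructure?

No

The pattern c1ccccc1 describes six aromatic carbons in a ring — a benzene ring.
The closest candidate here is a methyl group (-CH3), but no six-membered all-carbon aromatic ring is present. No other fragment satisfies the full query, so there is no match.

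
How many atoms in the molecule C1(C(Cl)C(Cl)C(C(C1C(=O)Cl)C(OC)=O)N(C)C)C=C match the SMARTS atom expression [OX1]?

2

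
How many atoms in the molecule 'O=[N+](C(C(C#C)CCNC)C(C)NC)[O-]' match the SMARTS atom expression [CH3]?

3

The query [CH3] means: aliphatic carbon with exactly three hydrogens.
Check the 15 heavy atoms by environment: 2× C (H2) → no; 4× C (H1) → no; 3× C (H3) → match; 2× N (H1) → no; 1× N (charge +1, H0) → no; 1× O (charge -1, H0) → no; 1× O (H0) → no; 1× C (H0) → no.
That gives 3 matching atoms.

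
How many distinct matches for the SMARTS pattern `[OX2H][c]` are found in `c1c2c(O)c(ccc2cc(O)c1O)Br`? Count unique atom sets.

[OX2H][c] is the SMARTS for a phenol: a hydroxyl oxygen attached to an aromatic carbon.
The molecule carries 3 separate instances of a hydroxyl group (-OH) meeting every constraint; each maps to a distinct set of atoms, giving 3 matches.

3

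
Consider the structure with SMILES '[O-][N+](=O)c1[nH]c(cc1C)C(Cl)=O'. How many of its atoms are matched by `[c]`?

The query [c] means: lowercase c matches aromatic carbon only.
Check the 12 heavy atoms by environment: 1× n (aromatic) → no; 4× c (aromatic) → match; 2× C → no; 2× O → no; 1× Cl → no; 1× N (charge +1) → no; 1× O (charge -1) → no.
That gives 4 matching atoms.

4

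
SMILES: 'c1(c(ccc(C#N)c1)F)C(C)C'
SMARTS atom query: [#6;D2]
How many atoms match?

4

The query [#6;D2] means: any carbon bonded to exactly two heavy atoms.
Check the 12 heavy atoms by environment: 3× c (aromatic, D3) → no; 3× c (aromatic, D2) → match; 1× C (D2) → match; 1× N (D1) → no; 1× F (D1) → no; 1× C (D3) → no; 2× C (D1) → no.
Summing the matching environments: 3 + 1 = 4 matching atoms.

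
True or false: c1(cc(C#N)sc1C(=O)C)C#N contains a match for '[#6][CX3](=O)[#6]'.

True

The pattern [#6][CX3](=O)[#6] describes a carbonyl carbon (no H) flanked by two carbons — a ketone.
The molecule carries an acetyl/ketone group (-C(=O)CH3), whose atoms satisfy every constraint of the query, so the pattern matches.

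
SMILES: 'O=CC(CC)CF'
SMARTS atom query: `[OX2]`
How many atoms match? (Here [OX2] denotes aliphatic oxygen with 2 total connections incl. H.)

0

The query [OX2] means: aliphatic oxygen with two total connections — ether, hydroxyl, or ester single-bond O.
Check the 7 heavy atoms by environment: 4× C (X4) → no; 1× C (X3) → no; 1× O (X1) → no; 1× F (X1) → no.
No environment satisfies the query, so 0 matching atoms.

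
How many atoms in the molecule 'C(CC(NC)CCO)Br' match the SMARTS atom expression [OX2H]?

1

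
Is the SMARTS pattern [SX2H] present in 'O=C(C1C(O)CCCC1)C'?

No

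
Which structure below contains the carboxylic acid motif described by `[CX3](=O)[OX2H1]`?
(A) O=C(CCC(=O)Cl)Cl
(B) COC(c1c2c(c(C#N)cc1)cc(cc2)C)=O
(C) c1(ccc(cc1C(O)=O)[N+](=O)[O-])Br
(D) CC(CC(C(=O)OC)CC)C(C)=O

[CX3](=O)[OX2H1] describes an sp2 carbon double-bonded to O and single-bonded to an -OH oxygen (a carboxylic acid).
(A) has an acyl chloride (-C(=O)Cl) but the carbonyl is bonded to Cl, not to an -OH oxygen.
(B) has a methyl-ester group (-C(=O)OCH3) but the singly-bonded O has no H (OX2H0, not OX2H1).
(C) contains a carboxylic acid group (-C(=O)OH), which satisfies every atom and bond constraint.
(D) has a methyl-ester group (-C(=O)OCH3) but the singly-bonded O has no H (OX2H0, not OX2H1).
So the answer is (C).

C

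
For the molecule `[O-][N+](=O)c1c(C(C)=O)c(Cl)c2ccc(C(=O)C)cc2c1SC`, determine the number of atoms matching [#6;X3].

12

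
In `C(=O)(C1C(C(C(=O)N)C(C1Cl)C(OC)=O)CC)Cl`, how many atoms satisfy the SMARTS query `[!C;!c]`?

7

The query [!C;!c] means: neither aliphatic nor aromatic carbon — same as [!#6].
Check the 18 heavy atoms by environment: 11× C → no; 4× O → match; 1× N → match; 2× Cl → match.
Summing the matching environments: 4 + 1 + 2 = 7 matching atoms.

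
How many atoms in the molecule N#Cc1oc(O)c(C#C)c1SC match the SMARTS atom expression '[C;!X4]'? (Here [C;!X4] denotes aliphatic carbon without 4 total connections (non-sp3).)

Check the 12 heavy atoms by environment: 1× o (aromatic, X2) → no; 4× c (aromatic, X3) → no; 1× S (X2) → no; 1× C (X4) → no; 3× C (X2) → match; 1× O (X2) → no; 1× N (X1) → no.
That gives 3 matching atoms.

3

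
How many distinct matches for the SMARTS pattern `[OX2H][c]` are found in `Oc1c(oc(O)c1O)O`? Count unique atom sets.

[OX2H][c] is the SMARTS for a phenol: a hydroxyl oxygen attached to an aromatic carbon.
The molecule carries 4 separate instances of a hydroxyl group (-OH) meeting every constraint; each maps to a distinct set of atoms, giving 4 matches.

4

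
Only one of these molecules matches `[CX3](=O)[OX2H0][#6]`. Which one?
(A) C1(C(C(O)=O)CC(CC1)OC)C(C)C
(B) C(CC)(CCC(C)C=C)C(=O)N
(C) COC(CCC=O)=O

C

[CX3](=O)[OX2H0][#6] describes a carbonyl carbon bonded to an oxygen that is itself bonded to carbon (no H on that O) (an ester).
(A) has a methoxy ether (-OCH3) but the ether oxygen is not adjacent to a C=O carbon.
(B) has a primary amide (-C(=O)NH2) but the carbonyl is bonded to N, not to an O-C linkage.
(C) contains a methyl-ester group (-C(=O)OCH3), which satisfies every atom and bond constraint.
So the answer is (C).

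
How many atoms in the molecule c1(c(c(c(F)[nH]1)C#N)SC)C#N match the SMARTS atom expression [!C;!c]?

5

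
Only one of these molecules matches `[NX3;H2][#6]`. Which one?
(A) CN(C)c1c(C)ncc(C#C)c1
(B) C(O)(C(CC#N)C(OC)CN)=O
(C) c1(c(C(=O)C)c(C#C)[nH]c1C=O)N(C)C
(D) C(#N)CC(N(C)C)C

[NX3;H2][#6] describes a trivalent nitrogen with two H attached to carbon (a primary amine).
(A) has a dimethylamino group (-N(CH3)2) but the nitrogen has H0, not H2.
(B) contains a primary amino group (-NH2), which satisfies every atom and bond constraint.
(C) has a dimethylamino group (-N(CH3)2) but the nitrogen has H0, not H2.
(D) has a dimethylamino group (-N(CH3)2) but the nitrogen has H0, not H2.
So the answer is (B).

B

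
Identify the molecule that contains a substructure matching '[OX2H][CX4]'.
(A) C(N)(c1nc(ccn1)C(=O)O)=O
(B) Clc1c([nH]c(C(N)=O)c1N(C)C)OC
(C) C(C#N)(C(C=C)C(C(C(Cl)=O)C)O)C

C

[OX2H][CX4] describes a hydroxyl oxygen bound to an sp3 (X4) carbon (an aliphatic alcohol).
(A) has a carboxylic acid group (-C(=O)OH) but the -OH is on a CX3 carbonyl carbon, not a CX4 carbon.
(B) has a methoxy ether (-OCH3) but the oxygen has H0 (ether), not H1.
(C) contains a hydroxyl group (-OH), which satisfies every atom and bond constraint.
So the answer is (C).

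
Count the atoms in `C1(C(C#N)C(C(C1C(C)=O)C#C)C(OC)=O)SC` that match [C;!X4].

The query [C;!X4] means: aliphatic carbon that does not have four total connections.
Check the 18 heavy atoms by environment: 8× C (X4) → no; 2× C (X3) → match; 2× O (X1) → no; 1× O (X2) → no; 1× S (X2) → no; 3× C (X2) → match; 1× N (X1) → no.
Summing the matching environments: 2 + 3 = 5 matching atoms.

5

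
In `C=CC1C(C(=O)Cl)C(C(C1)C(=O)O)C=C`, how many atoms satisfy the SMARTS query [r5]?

The query [r5] means: r5 matches atoms in a five-membered ring.
Check the 15 heavy atoms by environment: 5× C (in 5-ring) → match; 6× C (acyclic) → no; 3× O (acyclic) → no; 1× Cl (acyclic) → no.
That gives 5 matching atoms.

5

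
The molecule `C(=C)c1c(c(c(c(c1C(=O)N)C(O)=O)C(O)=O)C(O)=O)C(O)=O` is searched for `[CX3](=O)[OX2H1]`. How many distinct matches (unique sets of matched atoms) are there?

4

[CX3](=O)[OX2H1] is the SMARTS for a carboxylic acid: an sp2 carbon double-bonded to O and single-bonded to an -OH oxygen.
The molecule carries 4 separate instances of a carboxylic acid group (-C(=O)OH) meeting every constraint; each maps to a distinct set of atoms, giving 4 matches.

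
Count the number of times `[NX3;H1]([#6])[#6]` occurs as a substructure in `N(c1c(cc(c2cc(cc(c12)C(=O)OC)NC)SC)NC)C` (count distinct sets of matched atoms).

3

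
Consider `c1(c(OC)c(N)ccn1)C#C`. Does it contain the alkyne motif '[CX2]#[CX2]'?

The pattern [CX2]#[CX2] describes a carbon-carbon triple bond — an alkyne.
The molecule carries an ethynyl group (-C#CH), whose atoms satisfy every constraint of the query, so the pattern matches.

Yes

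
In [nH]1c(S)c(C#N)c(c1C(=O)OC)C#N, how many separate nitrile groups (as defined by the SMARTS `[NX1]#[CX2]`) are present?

[NX1]#[CX2] is the SMARTS for a nitrile: a nitrogen triple-bonded to a two-connected carbon.
The molecule carries 2 separate instances of a nitrile (-C#N) meeting every constraint; each maps to a distinct set of atoms, giving 2 matches.

2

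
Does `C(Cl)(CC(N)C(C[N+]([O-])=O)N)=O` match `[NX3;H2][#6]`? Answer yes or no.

Yes

The pattern [NX3;H2][#6] describes a trivalent nitrogen with two H attached to carbon — a primary amine.
The molecule carries a primary amino group (-NH2), whose atoms satisfy every constraint of the query, so the pattern matches.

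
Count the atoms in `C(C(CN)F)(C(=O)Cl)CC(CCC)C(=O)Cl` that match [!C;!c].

6

The query [!C;!c] means: neither aliphatic nor aromatic carbon — same as [!#6].
Check the 16 heavy atoms by environment: 10× C → no; 1× N → match; 2× O → match; 2× Cl → match; 1× F → match.
Summing the matching environments: 1 + 2 + 2 + 1 = 6 matching atoms.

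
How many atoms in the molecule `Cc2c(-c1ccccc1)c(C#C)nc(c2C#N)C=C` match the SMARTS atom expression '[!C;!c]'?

The query [!C;!c] means: neither aliphatic nor aromatic carbon — same as [!#6].
Check the 19 heavy atoms by environment: 1× n (aromatic) → match; 11× c (aromatic) → no; 6× C → no; 1× N → match.
Summing the matching environments: 1 + 1 = 2 matching atoms.

2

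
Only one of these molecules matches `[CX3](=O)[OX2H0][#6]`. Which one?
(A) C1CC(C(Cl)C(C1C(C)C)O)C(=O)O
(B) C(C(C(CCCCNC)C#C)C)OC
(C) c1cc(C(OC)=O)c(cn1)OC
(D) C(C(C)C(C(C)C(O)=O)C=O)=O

[CX3](=O)[OX2H0][#6] describes a carbonyl carbon bonded to an oxygen that is itself bonded to carbon (no H on that O) (an ester).
(A) has a carboxylic acid group (-C(=O)OH) but the singly-bonded O carries H (OX2H1, not H0).
(B) has a methoxy ether (-OCH3) but the ether oxygen is not adjacent to a C=O carbon.
(C) contains a methyl-ester group (-C(=O)OCH3), which satisfies every atom and bond constraint.
(D) has a carboxylic acid group (-C(=O)OH) but the singly-bonded O carries H (OX2H1, not H0).
So the answer is (C).

C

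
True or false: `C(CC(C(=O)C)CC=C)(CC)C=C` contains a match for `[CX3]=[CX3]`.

True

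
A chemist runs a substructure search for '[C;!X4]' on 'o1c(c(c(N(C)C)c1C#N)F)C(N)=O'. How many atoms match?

2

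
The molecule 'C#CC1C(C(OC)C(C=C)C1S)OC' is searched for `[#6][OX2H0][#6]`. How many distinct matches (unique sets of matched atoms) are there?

2

[#6][OX2H0][#6] is the SMARTS for an ether: an aliphatic oxygen bridging two carbons with no H on the oxygen.
The molecule carries 2 separate instances of a methoxy ether (-OCH3) meeting every constraint; each maps to a distinct set of atoms, giving 2 matches.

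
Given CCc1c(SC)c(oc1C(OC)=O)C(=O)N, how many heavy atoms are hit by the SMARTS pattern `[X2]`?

The query [X2] means: any atom with exactly two total connections (bonds + H).
Check the 16 heavy atoms by environment: 1× o (aromatic, X2) → match; 4× c (aromatic, X3) → no; 4× C (X4) → no; 2× C (X3) → no; 2× O (X1) → no; 1× N (X3) → no; 1× O (X2) → match; 1× S (X2) → match.
Summing the matching environments: 1 + 1 + 1 = 3 matching atoms.

3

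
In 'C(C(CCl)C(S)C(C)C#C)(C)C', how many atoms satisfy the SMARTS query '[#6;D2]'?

2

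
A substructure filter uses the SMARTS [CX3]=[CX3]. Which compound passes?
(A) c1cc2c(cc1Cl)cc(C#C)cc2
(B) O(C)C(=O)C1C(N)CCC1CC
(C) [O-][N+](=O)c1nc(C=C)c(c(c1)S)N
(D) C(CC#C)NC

C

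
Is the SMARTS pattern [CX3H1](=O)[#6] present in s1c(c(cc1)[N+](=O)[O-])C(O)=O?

The pattern [CX3H1](=O)[#6] describes an sp2 carbon with one H, double-bonded to O and single-bonded to carbon — an aldehyde.
The closest candidate here is a carboxylic acid group (-C(=O)OH), but the carbonyl carbon has H0 and is bonded to O, not H1. No other fragment satisfies the full query, so there is no match.

No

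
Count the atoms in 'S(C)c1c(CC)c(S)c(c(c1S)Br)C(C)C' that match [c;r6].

6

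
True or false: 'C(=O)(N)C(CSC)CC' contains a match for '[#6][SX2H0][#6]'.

The pattern [#6][SX2H0][#6] describes an aliphatic sulfur bridging two carbons with no H on the sulfur — a thioether.
The molecule carries a methylthio ether (-SCH3), whose atoms satisfy every constraint of the query, so the pattern matches.

True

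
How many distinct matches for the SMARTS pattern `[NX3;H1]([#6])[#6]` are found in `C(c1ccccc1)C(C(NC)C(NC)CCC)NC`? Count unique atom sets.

3

[NX3;H1]([#6])[#6] is the SMARTS for a secondary amine: a trivalent nitrogen with one H, bonded to two carbons.
The molecule carries 3 separate instances of an N-methylamino group (-NHCH3) meeting every constraint; each maps to a distinct set of atoms, giving 3 matches.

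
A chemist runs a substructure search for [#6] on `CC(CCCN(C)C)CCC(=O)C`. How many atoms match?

11

The query [#6] means: #6 matches any atom with atomic number 6 (carbon, aromatic or aliphatic).
Check the 13 heavy atoms by environment: 11× C → match; 1× N → no; 1× O → no.
That gives 11 matching atoms.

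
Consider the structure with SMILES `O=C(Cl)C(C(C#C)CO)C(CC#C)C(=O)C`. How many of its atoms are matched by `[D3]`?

5

The query [D3] means: atom with exactly three heavy-atom neighbours.
Check the 16 heavy atoms by environment: 4× C (D2) → no; 5× C (D3) → match; 3× O (D1) → no; 3× C (D1) → no; 1× Cl (D1) → no.
That gives 5 matching atoms.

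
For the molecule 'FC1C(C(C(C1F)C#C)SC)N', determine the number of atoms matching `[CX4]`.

6

The query [CX4] means: C with X4: aliphatic carbon with exactly 4 total connections (bonds + H).
Check the 12 heavy atoms by environment: 6× C (X4) → match; 2× C (X2) → no; 1× N (X3) → no; 2× F (X1) → no; 1× S (X2) → no.
That gives 6 matching atoms.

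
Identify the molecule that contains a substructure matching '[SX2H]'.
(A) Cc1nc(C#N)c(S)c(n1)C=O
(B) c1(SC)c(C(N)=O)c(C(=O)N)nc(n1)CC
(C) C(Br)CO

A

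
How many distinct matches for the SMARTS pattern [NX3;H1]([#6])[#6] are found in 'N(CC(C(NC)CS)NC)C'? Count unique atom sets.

[NX3;H1]([#6])[#6] is the SMARTS for a secondary amine: a trivalent nitrogen with one H, bonded to two carbons.
The molecule carries 3 separate instances of an N-methylamino group (-NHCH3) meeting every constraint; each maps to a distinct set of atoms, giving 3 matches.

3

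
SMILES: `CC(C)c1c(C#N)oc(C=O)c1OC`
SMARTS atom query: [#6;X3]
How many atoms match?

5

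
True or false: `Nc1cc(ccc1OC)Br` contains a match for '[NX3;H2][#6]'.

True

The pattern [NX3;H2][#6] describes a trivalent nitrogen with two H attached to carbon — a primary amine.
The molecule carries a primary amino group (-NH2), whose atoms satisfy every constraint of the query, so the pattern matches.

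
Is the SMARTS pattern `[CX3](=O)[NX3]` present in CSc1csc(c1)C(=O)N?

The pattern [CX3](=O)[NX3] describes a carbonyl carbon bonded to a trivalent nitrogen — an amide.
The molecule carries a primary amide (-C(=O)NH2), whose atoms satisfy every constraint of the query, so the pattern matches.

Yes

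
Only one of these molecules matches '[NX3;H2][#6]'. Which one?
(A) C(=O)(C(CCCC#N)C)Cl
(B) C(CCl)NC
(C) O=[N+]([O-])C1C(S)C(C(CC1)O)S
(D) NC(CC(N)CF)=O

D

[NX3;H2][#6] describes a trivalent nitrogen with two H attached to carbon (a primary amine).
(A) has a nitrile (-C#N) but the nitrogen is NX1 (triple-bonded), not NX3 with two H.
(B) has an N-methylamino group (-NHCH3) but the nitrogen bears two carbons and only one H (H1), not H2.
(C) has a nitro group (-[N+](=O)[O-]) but the nitrogen is [N+] with no H, not NX3H2.
(D) contains a primary amino group (-NH2), which satisfies every atom and bond constraint.
So the answer is (D).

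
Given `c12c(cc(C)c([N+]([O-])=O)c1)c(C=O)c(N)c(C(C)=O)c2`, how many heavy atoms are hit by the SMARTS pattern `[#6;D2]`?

The query [#6;D2] means: any carbon bonded to exactly two heavy atoms.
Check the 20 heavy atoms by environment: 7× c (aromatic, D3) → no; 3× c (aromatic, D2) → match; 1× N (charge +1, D3) → no; 1× O (charge -1, D1) → no; 3× O (D1) → no; 1× C (D3) → no; 2× C (D1) → no; 1× C (D2) → match; 1× N (D1) → no.
Summing the matching environments: 3 + 1 = 4 matching atoms.

4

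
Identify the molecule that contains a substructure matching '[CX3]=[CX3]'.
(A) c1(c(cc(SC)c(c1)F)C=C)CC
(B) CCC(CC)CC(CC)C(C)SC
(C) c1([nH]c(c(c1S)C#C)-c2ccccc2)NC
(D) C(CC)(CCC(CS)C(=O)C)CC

[CX3]=[CX3] describes a non-aromatic C=C double bond between two sp2 carbons (an alkene).
(A) contains a vinyl group (-CH=CH2), which satisfies every atom and bond constraint.
(B) has an ethyl group (-CH2CH3) but its C-C bond is a single bond between CX4 carbons, not CX3=CX3.
(C) has an ethynyl group (-C#CH) but the C-C bond is a triple bond, not a double bond.
(D) has an ethyl group (-CH2CH3) but its C-C bond is a single bond between CX4 carbons, not CX3=CX3.
So the answer is (A).

A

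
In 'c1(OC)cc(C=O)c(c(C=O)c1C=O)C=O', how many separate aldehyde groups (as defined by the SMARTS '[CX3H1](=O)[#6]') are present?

[CX3H1](=O)[#6] is the SMARTS for an aldehyde: an sp2 carbon with one H, double-bonded to O and single-bonded to carbon.
The molecule carries 4 separate instances of an aldehyde (-CHO) meeting every constraint; each maps to a distinct set of atoms, giving 4 matches.

4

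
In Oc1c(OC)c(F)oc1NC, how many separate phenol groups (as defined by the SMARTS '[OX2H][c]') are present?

1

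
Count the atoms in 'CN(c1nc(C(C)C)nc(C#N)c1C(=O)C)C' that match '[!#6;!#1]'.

Check the 17 heavy atoms by environment: 2× n (aromatic) → match; 4× c (aromatic) → no; 2× N → match; 8× C → no; 1× O → match.
Summing the matching environments: 2 + 2 + 1 = 5 matching atoms.

5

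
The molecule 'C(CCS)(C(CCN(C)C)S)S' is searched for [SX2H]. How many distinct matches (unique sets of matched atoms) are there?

3

[SX2H] is the SMARTS for a thiol: an aliphatic sulfur with two connections, one being H.
The molecule carries 3 separate instances of a thiol (-SH) meeting every constraint; each maps to a distinct set of atoms, giving 3 matches.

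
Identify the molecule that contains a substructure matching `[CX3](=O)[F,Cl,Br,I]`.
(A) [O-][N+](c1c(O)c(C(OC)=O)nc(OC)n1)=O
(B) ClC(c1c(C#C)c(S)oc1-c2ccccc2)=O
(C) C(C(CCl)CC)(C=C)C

B

[CX3](=O)[F,Cl,Br,I] describes a carbonyl carbon bonded to a halogen (an acyl halide).
(A) has a methyl-ester group (-C(=O)OCH3) but the carbonyl is bonded to -O-C, not to a halogen.
(B) contains an acyl chloride (-C(=O)Cl), which satisfies every atom and bond constraint.
(C) has a chloro substituent but the Cl is not on a carbonyl carbon.
So the answer is (B).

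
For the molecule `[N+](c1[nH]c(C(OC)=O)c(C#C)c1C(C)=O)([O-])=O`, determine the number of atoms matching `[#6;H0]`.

Check the 17 heavy atoms by environment: 1× n (aromatic, H1) → no; 4× c (aromatic, H0) → match; 3× C (H0) → match; 4× O (H0) → no; 2× C (H3) → no; 1× N (charge +1, H0) → no; 1× O (charge -1, H0) → no; 1× C (H1) → no.
Summing the matching environments: 4 + 3 = 7 matching atoms.

7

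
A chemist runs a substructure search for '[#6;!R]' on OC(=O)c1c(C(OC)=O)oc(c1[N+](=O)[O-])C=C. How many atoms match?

5

The query [#6;!R] means: carbon not in any ring.
Check the 17 heavy atoms by environment: 1× o (aromatic, in 5-ring) → no; 4× c (aromatic, in 5-ring) → no; 5× C (acyclic) → match; 5× O (acyclic) → no; 1× N (charge +1, acyclic) → no; 1× O (charge -1, acyclic) → no.
That gives 5 matching atoms.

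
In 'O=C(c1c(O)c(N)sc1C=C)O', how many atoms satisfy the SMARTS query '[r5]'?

Check the 12 heavy atoms by environment: 1× s (aromatic, in 5-ring) → match; 4× c (aromatic, in 5-ring) → match; 3× C (acyclic) → no; 3× O (acyclic) → no; 1× N (acyclic) → no.
Summing the matching environments: 1 + 4 = 5 matching atoms.

5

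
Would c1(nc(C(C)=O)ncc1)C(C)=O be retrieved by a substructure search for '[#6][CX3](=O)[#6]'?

Yes

The pattern [#6][CX3](=O)[#6] describes a carbonyl carbon (no H) flanked by two carbons — a ketone.
The molecule carries an acetyl/ketone group (-C(=O)CH3), whose atoms satisfy every constraint of the query, so the pattern matches.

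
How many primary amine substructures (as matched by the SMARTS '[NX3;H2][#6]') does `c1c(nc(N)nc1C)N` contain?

2

[NX3;H2][#6] is the SMARTS for a primary amine: a trivalent nitrogen with two H attached to carbon.
The molecule carries 2 separate instances of a primary amino group (-NH2) meeting every constraint; each maps to a distinct set of atoms, giving 2 matches.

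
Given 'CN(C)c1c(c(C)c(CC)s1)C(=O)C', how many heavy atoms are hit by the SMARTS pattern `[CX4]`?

6

Check the 14 heavy atoms by environment: 1× s (aromatic, X2) → no; 4× c (aromatic, X3) → no; 6× C (X4) → match; 1× C (X3) → no; 1× O (X1) → no; 1× N (X3) → no.
That gives 6 matching atoms.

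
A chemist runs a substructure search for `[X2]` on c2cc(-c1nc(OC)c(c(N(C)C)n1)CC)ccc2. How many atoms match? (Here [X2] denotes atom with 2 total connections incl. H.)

3

The query [X2] means: any atom with exactly two total connections (bonds + H).
Check the 19 heavy atoms by environment: 2× n (aromatic, X2) → match; 10× c (aromatic, X3) → no; 1× N (X3) → no; 5× C (X4) → no; 1× O (X2) → match.
Summing the matching environments: 2 + 1 = 3 matching atoms.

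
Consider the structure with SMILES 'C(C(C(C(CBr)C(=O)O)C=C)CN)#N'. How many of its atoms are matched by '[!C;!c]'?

5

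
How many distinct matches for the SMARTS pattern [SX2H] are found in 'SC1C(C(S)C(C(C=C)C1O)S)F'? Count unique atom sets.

3

[SX2H] is the SMARTS for a thiol: an aliphatic sulfur with two connections, one being H.
The molecule carries 3 separate instances of a thiol (-SH) meeting every constraint; each maps to a distinct set of atoms, giving 3 matches.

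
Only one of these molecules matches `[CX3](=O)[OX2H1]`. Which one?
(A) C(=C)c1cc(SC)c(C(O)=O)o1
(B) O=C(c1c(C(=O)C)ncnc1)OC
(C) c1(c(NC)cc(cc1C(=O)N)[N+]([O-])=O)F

A

[CX3](=O)[OX2H1] describes an sp2 carbon double-bonded to O and single-bonded to an -OH oxygen (a carboxylic acid).
(A) contains a carboxylic acid group (-C(=O)OH), which satisfies every atom and bond constraint.
(B) has a methyl-ester group (-C(=O)OCH3) but the singly-bonded O has no H (OX2H0, not OX2H1).
(C) has a primary amide (-C(=O)NH2) but the carbonyl is bonded to N, not to an -OH oxygen.
So the answer is (A).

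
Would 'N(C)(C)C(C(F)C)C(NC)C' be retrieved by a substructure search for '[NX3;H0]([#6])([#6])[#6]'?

The pattern [NX3;H0]([#6])([#6])[#6] describes a trivalent nitrogen with no H, bonded to three carbons — a tertiary amine.
The molecule carries a dimethylamino group (-N(CH3)2), whose atoms satisfy every constraint of the query, so the pattern matches.

Yes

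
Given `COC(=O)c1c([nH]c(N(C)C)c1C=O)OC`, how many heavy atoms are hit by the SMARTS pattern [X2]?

The query [X2] means: any atom with exactly two total connections (bonds + H).
Check the 16 heavy atoms by environment: 1× n (aromatic, X3) → no; 4× c (aromatic, X3) → no; 2× O (X2) → match; 4× C (X4) → no; 2× C (X3) → no; 2× O (X1) → no; 1× N (X3) → no.
That gives 2 matching atoms.

2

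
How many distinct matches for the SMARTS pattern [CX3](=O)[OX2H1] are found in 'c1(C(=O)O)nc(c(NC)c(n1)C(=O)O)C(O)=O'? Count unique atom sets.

[CX3](=O)[OX2H1] is the SMARTS for a carboxylic acid: an sp2 carbon double-bonded to O and single-bonded to an -OH oxygen.
The molecule carries 3 separate instances of a carboxylic acid group (-C(=O)OH) meeting every constraint; each maps to a distinct set of atoms, giving 3 matches.

3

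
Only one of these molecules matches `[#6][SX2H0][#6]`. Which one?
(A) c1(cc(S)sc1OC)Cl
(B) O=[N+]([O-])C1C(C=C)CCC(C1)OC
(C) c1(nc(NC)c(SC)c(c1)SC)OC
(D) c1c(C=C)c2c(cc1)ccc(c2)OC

C

[#6][SX2H0][#6] describes an aliphatic sulfur bridging two carbons with no H on the sulfur (a thioether).
(A) has a methoxy ether (-OCH3) but the bridging atom is O, not S.
(B) has a methoxy ether (-OCH3) but the bridging atom is O, not S.
(C) contains a methylthio ether (-SCH3), which satisfies every atom and bond constraint.
(D) has a methoxy ether (-OCH3) but the bridging atom is O, not S.
So the answer is (C).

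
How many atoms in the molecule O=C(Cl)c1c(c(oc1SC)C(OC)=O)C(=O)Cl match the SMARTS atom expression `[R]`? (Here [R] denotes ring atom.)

5

Check the 17 heavy atoms by environment: 1× o (aromatic, in 5-ring) → match; 4× c (aromatic, in 5-ring) → match; 5× C (acyclic) → no; 4× O (acyclic) → no; 2× Cl (acyclic) → no; 1× S (acyclic) → no.
Summing the matching environments: 1 + 4 = 5 matching atoms.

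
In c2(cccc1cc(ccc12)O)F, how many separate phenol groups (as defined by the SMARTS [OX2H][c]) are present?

1

[OX2H][c] is the SMARTS for a phenol: a hydroxyl oxygen attached to an aromatic carbon.
Exactly one fragment in the molecule meets all constraints, giving 1 match.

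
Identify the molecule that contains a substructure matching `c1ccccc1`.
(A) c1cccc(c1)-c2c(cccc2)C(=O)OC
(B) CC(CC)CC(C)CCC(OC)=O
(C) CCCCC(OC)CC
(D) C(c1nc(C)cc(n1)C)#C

A

c1ccccc1 describes six aromatic carbons in a ring (a benzene ring).
(A) contains a phenyl ring, which satisfies every atom and bond constraint.
(B) has a methyl group (-CH3) but no six-membered all-carbon aromatic ring is present.
(C) has a methyl group (-CH3) but no six-membered all-carbon aromatic ring is present.
(D) has a methyl group (-CH3) but no six-membered all-carbon aromatic ring is present.
So the answer is (A).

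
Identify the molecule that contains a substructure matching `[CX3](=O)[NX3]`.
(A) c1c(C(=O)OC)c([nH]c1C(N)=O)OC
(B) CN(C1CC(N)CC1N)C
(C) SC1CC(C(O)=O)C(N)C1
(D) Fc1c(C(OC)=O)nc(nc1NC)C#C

[CX3](=O)[NX3] describes a carbonyl carbon bonded to a trivalent nitrogen (an amide).
(A) contains a primary amide (-C(=O)NH2), which satisfies every atom and bond constraint.
(B) has a primary amino group (-NH2) but the -NH2 is not attached to a carbonyl carbon.
(C) has a primary amino group (-NH2) but the -NH2 is not attached to a carbonyl carbon.
(D) has a methyl-ester group (-C(=O)OCH3) but the carbonyl is bonded to O, not to an NX3 nitrogen.
So the answer is (A).

A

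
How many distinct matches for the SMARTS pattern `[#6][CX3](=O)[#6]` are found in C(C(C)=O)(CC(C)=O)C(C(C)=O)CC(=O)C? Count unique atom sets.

[#6][CX3](=O)[#6] is the SMARTS for a ketone: a carbonyl carbon (no H) flanked by two carbons.
The molecule carries 4 separate instances of an acetyl/ketone group (-C(=O)CH3) meeting every constraint; each maps to a distinct set of atoms, giving 4 matches.

4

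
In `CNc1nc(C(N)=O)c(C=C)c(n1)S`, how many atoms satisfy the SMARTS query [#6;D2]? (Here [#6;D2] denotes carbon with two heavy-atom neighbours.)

1

The query [#6;D2] means: any carbon bonded to exactly two heavy atoms.
Check the 14 heavy atoms by environment: 2× n (aromatic, D2) → no; 4× c (aromatic, D3) → no; 1× N (D2) → no; 2× C (D1) → no; 1× C (D3) → no; 1× O (D1) → no; 1× N (D1) → no; 1× C (D2) → match; 1× S (D1) → no.
That gives 1 matching atom.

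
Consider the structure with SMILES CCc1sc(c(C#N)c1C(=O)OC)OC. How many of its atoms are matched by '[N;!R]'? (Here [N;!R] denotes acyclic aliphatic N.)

1

The query [N;!R] means: aliphatic nitrogen not in a ring.
Check the 15 heavy atoms by environment: 1× s (aromatic, in 5-ring) → no; 4× c (aromatic, in 5-ring) → no; 6× C (acyclic) → no; 1× N (acyclic) → match; 3× O (acyclic) → no.
That gives 1 matching atom.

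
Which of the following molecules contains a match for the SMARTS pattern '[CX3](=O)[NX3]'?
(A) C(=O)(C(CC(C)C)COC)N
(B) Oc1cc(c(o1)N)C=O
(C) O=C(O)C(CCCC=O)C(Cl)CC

[CX3](=O)[NX3] describes a carbonyl carbon bonded to a trivalent nitrogen (an amide).
(A) contains a primary amide (-C(=O)NH2), which satisfies every atom and bond constraint.
(B) has a primary amino group (-NH2) but the -NH2 is not attached to a carbonyl carbon.
(C) has a carboxylic acid group (-C(=O)OH) but the carbonyl is bonded to O, not to an NX3 nitrogen.
So the answer is (A).

A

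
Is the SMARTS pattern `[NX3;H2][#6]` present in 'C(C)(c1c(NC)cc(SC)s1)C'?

No

The pattern [NX3;H2][#6] describes a trivalent nitrogen with two H attached to carbon — a primary amine.
The closest candidate here is an N-methylamino group (-NHCH3), but the nitrogen bears two carbons and only one H (H1), not H2. No other fragment satisfies the full query, so there is no match.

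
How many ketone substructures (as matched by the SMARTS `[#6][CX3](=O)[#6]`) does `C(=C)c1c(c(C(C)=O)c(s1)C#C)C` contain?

1

[#6][CX3](=O)[#6] is the SMARTS for a ketone: a carbonyl carbon (no H) flanked by two carbons.
Exactly one fragment in the molecule meets all constraints, giving 1 match.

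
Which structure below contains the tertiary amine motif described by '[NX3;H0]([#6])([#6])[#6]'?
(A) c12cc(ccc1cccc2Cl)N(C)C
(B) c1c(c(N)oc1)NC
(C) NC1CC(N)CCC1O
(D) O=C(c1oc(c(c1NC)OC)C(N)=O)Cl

A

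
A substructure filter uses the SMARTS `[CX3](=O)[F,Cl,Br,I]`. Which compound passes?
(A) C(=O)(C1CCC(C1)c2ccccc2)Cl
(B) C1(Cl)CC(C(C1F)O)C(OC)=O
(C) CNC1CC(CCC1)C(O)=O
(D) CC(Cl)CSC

A

[CX3](=O)[F,Cl,Br,I] describes a carbonyl carbon bonded to a halogen (an acyl halide).
(A) contains an acyl chloride (-C(=O)Cl), which satisfies every atom and bond constraint.
(B) has a methyl-ester group (-C(=O)OCH3) but the carbonyl is bonded to -O-C, not to a halogen.
(C) has a carboxylic acid group (-C(=O)OH) but the carbonyl is bonded to -OH, not to a halogen.
(D) has a chloro substituent but the Cl is not on a carbonyl carbon.
So the answer is (A).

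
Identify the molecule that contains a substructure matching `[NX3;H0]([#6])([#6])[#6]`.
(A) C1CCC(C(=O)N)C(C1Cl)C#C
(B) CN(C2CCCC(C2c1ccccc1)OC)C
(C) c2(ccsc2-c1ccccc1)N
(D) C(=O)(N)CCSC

B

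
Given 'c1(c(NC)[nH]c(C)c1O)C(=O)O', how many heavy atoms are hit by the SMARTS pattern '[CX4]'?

The query [CX4] means: C with X4: aliphatic carbon with exactly 4 total connections (bonds + H).
Check the 12 heavy atoms by environment: 1× n (aromatic, X3) → no; 4× c (aromatic, X3) → no; 1× C (X3) → no; 1× O (X1) → no; 2× O (X2) → no; 2× C (X4) → match; 1× N (X3) → no.
That gives 2 matching atoms.

2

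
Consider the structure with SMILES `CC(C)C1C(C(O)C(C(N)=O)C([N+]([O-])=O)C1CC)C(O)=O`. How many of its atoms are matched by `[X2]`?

The query [X2] means: any atom with exactly two total connections (bonds + H).
Check the 21 heavy atoms by environment: 11× C (X4) → no; 2× C (X3) → no; 3× O (X1) → no; 1× N (X3) → no; 1× N (charge +1, X3) → no; 1× O (charge -1, X1) → no; 2× O (X2) → match.
That gives 2 matching atoms.

2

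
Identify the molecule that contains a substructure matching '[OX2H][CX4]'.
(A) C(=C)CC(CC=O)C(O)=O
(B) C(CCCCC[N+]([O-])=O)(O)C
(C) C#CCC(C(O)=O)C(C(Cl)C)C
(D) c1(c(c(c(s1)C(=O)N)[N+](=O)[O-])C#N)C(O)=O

[OX2H][CX4] describes a hydroxyl oxygen bound to an sp3 (X4) carbon (an aliphatic alcohol).
(A) has a carboxylic acid group (-C(=O)OH) but the -OH is on a CX3 carbonyl carbon, not a CX4 carbon.
(B) contains a hydroxyl group (-OH), which satisfies every atom and bond constraint.
(C) has a carboxylic acid group (-C(=O)OH) but the -OH is on a CX3 carbonyl carbon, not a CX4 carbon.
(D) has a carboxylic acid group (-C(=O)OH) but the -OH is on a CX3 carbonyl carbon, not a CX4 carbon.
So the answer is (B).

B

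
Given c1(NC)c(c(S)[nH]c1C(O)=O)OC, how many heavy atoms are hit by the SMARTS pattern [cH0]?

Check the 13 heavy atoms by environment: 1× n (aromatic, H1) → no; 4× c (aromatic, H0) → match; 2× O (H0) → no; 2× C (H3) → no; 1× N (H1) → no; 1× C (H0) → no; 1× O (H1) → no; 1× S (H1) → no.
That gives 4 matching atoms.

4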